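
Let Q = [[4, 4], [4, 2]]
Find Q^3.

Q^2 = [[32, 24], [24, 20]]
Q^3 = [[224, 176], [176, 136]]

[[224, 176], [176, 136]]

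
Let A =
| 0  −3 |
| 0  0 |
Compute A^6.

A is strictly triangular, hence nilpotent: A^2 = 0, so A^6 = 0.

[[0, 0], [0, 0]]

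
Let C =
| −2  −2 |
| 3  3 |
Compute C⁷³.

[[−2, −2], [3, 3]]

C² = C (a projection; rank 1, trace 1), so C⁷³ = C.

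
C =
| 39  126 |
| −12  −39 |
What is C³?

tr C = 0 and det C = −9, so the characteristic polynomial is λ² − (0)λ + (−9) with roots −3 and 3.
Eigenvectors give P = [[−3, 7], [1, −2]] with P⁻¹ = [[2, 7], [1, 3]], and C = P·diag(−3, 3)·P⁻¹.
Then C³ = P·diag(−27, 27)·P⁻¹ = [[81, 189], [−27, −54]] · [[2, 7], [1, 3]] = [[351, 1134], [−108, −351]].

[[351, 1134], [−108, −351]]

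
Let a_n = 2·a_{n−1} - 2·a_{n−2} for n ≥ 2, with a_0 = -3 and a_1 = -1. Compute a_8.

-48

With companion matrix C = [[2, -2], [1, 0]], [a_n, a_{n−1}]ᵀ = C·[a_{n−1}, a_{n−2}]ᵀ, so [a_8, a_7]ᵀ = C^7·[a_1, a_0]ᵀ.
C^7 = [[0, 16], [-8, 16]], giving [a_8, a_7]ᵀ = [[-48], [-40]].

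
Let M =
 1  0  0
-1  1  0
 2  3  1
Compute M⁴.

M = I + N where N = [[0, 0, 0], [-1, 0, 0], [2, 3, 0]] is strictly lower-triangular, so N³ = 0.
(I + N)⁴ = I + 4·N + 6·N² = [[1, 0, 0], [-4, 1, 0], [-10, 12, 1]].

[[1, 0, 0], [-4, 1, 0], [-10, 12, 1]]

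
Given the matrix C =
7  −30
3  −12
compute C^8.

[[−56489, 189150], [−18915, 63306]]

tr C = −5 and det C = 6, so the characteristic polynomial is λ² − (−5)λ + (6) with roots −2 and −3.
Eigenvectors give P = [[10, 3], [3, 1]] with P⁻¹ = [[1, −3], [−3, 10]], and C = P·diag(−2, −3)·P⁻¹.
Then C^8 = P·diag(256, 6561)·P⁻¹ = [[2560, 19683], [768, 6561]] · [[1, −3], [−3, 10]] = [[−56489, 189150], [−18915, 63306]].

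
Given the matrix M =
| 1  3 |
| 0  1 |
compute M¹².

[[1, 36], [0, 1]]

M = I + N where N = [[0, 3], [0, 0]] is strictly upper-triangular, so N² = 0.
(I + N)¹² = I + 12·N = [[1, 36], [0, 1]].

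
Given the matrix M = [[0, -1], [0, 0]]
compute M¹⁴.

M is strictly triangular, hence nilpotent: M² = 0, so M¹⁴ = 0.

[[0, 0], [0, 0]]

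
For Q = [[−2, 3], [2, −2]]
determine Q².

[[10, −12], [−8, 10]]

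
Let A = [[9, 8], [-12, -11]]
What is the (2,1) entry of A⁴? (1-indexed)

tr A = -2 and det A = -3, so the characteristic polynomial is λ² − (-2)λ + (-3) with roots 1 and -3.
Eigenvectors give P = [[-1, -2], [1, 3]] with P⁻¹ = [[-3, -2], [1, 1]], and A = P·diag(1, -3)·P⁻¹.
Then A⁴ = P·diag(1, 81)·P⁻¹ = [[-1, -162], [1, 243]] · [[-3, -2], [1, 1]] = [[-159, -160], [240, 241]].

240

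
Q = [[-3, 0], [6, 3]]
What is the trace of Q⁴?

162

tr Q = 0 and det Q = -9, so the characteristic polynomial is λ² − (0)λ + (-9) with roots 3 and -3.
Eigenvectors give P = [[0, -1], [1, 1]] with P⁻¹ = [[1, 1], [-1, 0]], and Q = P·diag(3, -3)·P⁻¹.
Then Q⁴ = P·diag(81, 81)·P⁻¹ = [[0, -81], [81, 81]] · [[1, 1], [-1, 0]] = [[81, 0], [0, 81]].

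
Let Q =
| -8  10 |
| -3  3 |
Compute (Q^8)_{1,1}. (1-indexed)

tr Q = -5 and det Q = 6, so the characteristic polynomial is λ² − (-5)λ + (6) with roots -3 and -2.
Eigenvectors give P = [[-2, -5], [-1, -3]] with P⁻¹ = [[-3, 5], [1, -2]], and Q = P·diag(-3, -2)·P⁻¹.
Then Q^8 = P·diag(6561, 256)·P⁻¹ = [[-13122, -1280], [-6561, -768]] · [[-3, 5], [1, -2]] = [[38086, -63050], [18915, -31269]].

38086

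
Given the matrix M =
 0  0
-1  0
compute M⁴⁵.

[[0, 0], [0, 0]]

M is strictly triangular, hence nilpotent: M² = 0, so M⁴⁵ = 0.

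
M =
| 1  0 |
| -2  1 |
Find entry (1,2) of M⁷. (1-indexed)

0

M = I + N where N = [[0, 0], [-2, 0]] is strictly lower-triangular, so N² = 0.
(I + N)⁷ = I + 7·N = [[1, 0], [-14, 1]].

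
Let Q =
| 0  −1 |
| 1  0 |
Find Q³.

[[0, 1], [−1, 0]]

Q² = [[−1, 0], [0, −1]]
Q³ = [[0, 1], [−1, 0]]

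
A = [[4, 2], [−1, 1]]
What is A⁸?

[[12866, 12610], [−6305, −6049]]

tr A = 5 and det A = 6, so the characteristic polynomial is λ² − (5)λ + (6) with roots 2 and 3.
Eigenvectors give P = [[−1, 2], [1, −1]] with P⁻¹ = [[1, 2], [1, 1]], and A = P·diag(2, 3)·P⁻¹.
Then A⁸ = P·diag(256, 6561)·P⁻¹ = [[−256, 13122], [256, −6561]] · [[1, 2], [1, 1]] = [[12866, 12610], [−6305, −6049]].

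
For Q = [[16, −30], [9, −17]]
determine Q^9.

[[2566, −5130], [1539, −3077]]

tr Q = −1 and det Q = −2, so the characteristic polynomial is λ² − (−1)λ + (−2) with roots −2 and 1.
Eigenvectors give P = [[−5, −2], [−3, −1]] with P⁻¹ = [[1, −2], [−3, 5]], and Q = P·diag(−2, 1)·P⁻¹.
Then Q^9 = P·diag(−512, 1)·P⁻¹ = [[2560, −2], [1536, −1]] · [[1, −2], [−3, 5]] = [[2566, −5130], [1539, −3077]].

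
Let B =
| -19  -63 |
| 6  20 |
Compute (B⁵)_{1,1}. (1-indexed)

tr B = 1 and det B = -2, so the characteristic polynomial is λ² − (1)λ + (-2) with roots -1 and 2.
Eigenvectors give P = [[7, -3], [-2, 1]] with P⁻¹ = [[1, 3], [2, 7]], and B = P·diag(-1, 2)·P⁻¹.
Then B⁵ = P·diag(-1, 32)·P⁻¹ = [[-7, -96], [2, 32]] · [[1, 3], [2, 7]] = [[-199, -693], [66, 230]].

-199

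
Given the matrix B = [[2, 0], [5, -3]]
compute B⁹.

[[512, 0], [20195, -19683]]

tr B = -1 and det B = -6, so the characteristic polynomial is λ² − (-1)λ + (-6) with roots -3 and 2.
Eigenvectors give P = [[0, 1], [1, 1]] with P⁻¹ = [[-1, 1], [1, 0]], and B = P·diag(-3, 2)·P⁻¹.
Then B⁹ = P·diag(-19683, 512)·P⁻¹ = [[0, 512], [-19683, 512]] · [[-1, 1], [1, 0]] = [[512, 0], [20195, -19683]].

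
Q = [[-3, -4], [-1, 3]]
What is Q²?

[[13, 0], [0, 13]]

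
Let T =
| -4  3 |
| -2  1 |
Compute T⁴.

[[46, -45], [30, -29]]

tr T = -3 and det T = 2, so the characteristic polynomial is λ² − (-3)λ + (2) with roots -1 and -2.
Eigenvectors give P = [[1, 3], [1, 2]] with P⁻¹ = [[-2, 3], [1, -1]], and T = P·diag(-1, -2)·P⁻¹.
Then T⁴ = P·diag(1, 16)·P⁻¹ = [[1, 48], [1, 32]] · [[-2, 3], [1, -1]] = [[46, -45], [30, -29]].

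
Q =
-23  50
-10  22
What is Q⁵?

tr Q = -1 and det Q = -6, so the characteristic polynomial is λ² − (-1)λ + (-6) with roots 2 and -3.
Eigenvectors give P = [[-2, -5], [-1, -2]] with P⁻¹ = [[2, -5], [-1, 2]], and Q = P·diag(2, -3)·P⁻¹.
Then Q⁵ = P·diag(32, -243)·P⁻¹ = [[-64, 1215], [-32, 486]] · [[2, -5], [-1, 2]] = [[-1343, 2750], [-550, 1132]].

[[-1343, 2750], [-550, 1132]]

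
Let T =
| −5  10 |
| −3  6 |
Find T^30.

T² = T (a projection; rank 1, trace 1), so T^30 = T.

[[−5, 10], [−3, 6]]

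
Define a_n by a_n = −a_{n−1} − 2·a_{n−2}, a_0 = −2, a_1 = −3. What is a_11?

With companion matrix T = [[−1, −2], [1, 0]], [a_n, a_{n−1}]ᵀ = T·[a_{n−1}, a_{n−2}]ᵀ, so [a_11, a_10]ᵀ = T¹⁰·[a_1, a_0]ᵀ.
T¹⁰ = [[23, −22], [11, 34]], giving [a_11, a_10]ᵀ = [[−25], [−101]].

−25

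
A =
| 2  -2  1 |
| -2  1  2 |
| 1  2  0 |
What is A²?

[[9, -4, -2], [-4, 9, 0], [-2, 0, 5]]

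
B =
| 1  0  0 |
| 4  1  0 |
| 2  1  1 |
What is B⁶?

B = I + N where N = [[0, 0, 0], [4, 0, 0], [2, 1, 0]] is strictly lower-triangular, so N³ = 0.
(I + N)⁶ = I + 6·N + 15·N² = [[1, 0, 0], [24, 1, 0], [72, 6, 1]].

[[1, 0, 0], [24, 1, 0], [72, 6, 1]]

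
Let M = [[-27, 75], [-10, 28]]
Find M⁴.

[[-309, 975], [-130, 406]]

tr M = 1 and det M = -6, so the characteristic polynomial is λ² − (1)λ + (-6) with roots 3 and -2.
Eigenvectors give P = [[-5, 3], [-2, 1]] with P⁻¹ = [[1, -3], [2, -5]], and M = P·diag(3, -2)·P⁻¹.
Then M⁴ = P·diag(81, 16)·P⁻¹ = [[-405, 48], [-162, 16]] · [[1, -3], [2, -5]] = [[-309, 975], [-130, 406]].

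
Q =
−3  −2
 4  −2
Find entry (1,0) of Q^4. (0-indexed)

Q^2 = [[1, 10], [−20, −4]]
Q^3 = [[37, −22], [44, 48]]
Q^4 = [[−199, −30], [60, −184]]

60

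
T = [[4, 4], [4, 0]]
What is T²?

[[32, 16], [16, 16]]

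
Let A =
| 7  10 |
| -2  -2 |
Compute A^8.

tr A = 5 and det A = 6, so the characteristic polynomial is λ² − (5)λ + (6) with roots 3 and 2.
Eigenvectors give P = [[5, -2], [-2, 1]] with P⁻¹ = [[1, 2], [2, 5]], and A = P·diag(3, 2)·P⁻¹.
Then A^8 = P·diag(6561, 256)·P⁻¹ = [[32805, -512], [-13122, 256]] · [[1, 2], [2, 5]] = [[31781, 63050], [-12610, -24964]].

[[31781, 63050], [-12610, -24964]]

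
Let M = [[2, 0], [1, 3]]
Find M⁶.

[[64, 0], [665, 729]]

tr M = 5 and det M = 6, so the characteristic polynomial is λ² − (5)λ + (6) with roots 3 and 2.
Eigenvectors give P = [[0, −1], [1, 1]] with P⁻¹ = [[1, 1], [−1, 0]], and M = P·diag(3, 2)·P⁻¹.
Then M⁶ = P·diag(729, 64)·P⁻¹ = [[0, −64], [729, 64]] · [[1, 1], [−1, 0]] = [[64, 0], [665, 729]].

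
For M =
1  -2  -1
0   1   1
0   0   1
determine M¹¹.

[[1, -22, -121], [0, 1, 11], [0, 0, 1]]

M = I + N where N = [[0, -2, -1], [0, 0, 1], [0, 0, 0]] is strictly upper-triangular, so N³ = 0.
(I + N)¹¹ = I + 11·N + 55·N² = [[1, -22, -121], [0, 1, 11], [0, 0, 1]].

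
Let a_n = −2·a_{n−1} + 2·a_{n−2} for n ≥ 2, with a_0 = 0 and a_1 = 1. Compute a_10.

With companion matrix T = [[−2, 2], [1, 0]], [a_n, a_{n−1}]ᵀ = T·[a_{n−1}, a_{n−2}]ᵀ, so [a_10, a_9]ᵀ = T⁹·[a_1, a_0]ᵀ.
T⁹ = [[−6688, 4896], [2448, −1792]], giving [a_10, a_9]ᵀ = [[−6688], [2448]].

−6688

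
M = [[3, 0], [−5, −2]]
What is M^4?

tr M = 1 and det M = −6, so the characteristic polynomial is λ² − (1)λ + (−6) with roots −2 and 3.
Eigenvectors give P = [[0, −1], [1, 1]] with P⁻¹ = [[1, 1], [−1, 0]], and M = P·diag(−2, 3)·P⁻¹.
Then M^4 = P·diag(16, 81)·P⁻¹ = [[0, −81], [16, 81]] · [[1, 1], [−1, 0]] = [[81, 0], [−65, 16]].

[[81, 0], [−65, 16]]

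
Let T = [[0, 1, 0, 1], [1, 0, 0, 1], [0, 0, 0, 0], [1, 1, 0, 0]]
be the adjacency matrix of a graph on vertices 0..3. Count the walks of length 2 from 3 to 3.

2

The number of length-2 walks from vertex 3 to vertex 3 is entry (3,3) of T^2, where T is the adjacency matrix.
T^2 = [[2, 1, 0, 1], [1, 2, 0, 1], [0, 0, 0, 0], [1, 1, 0, 2]]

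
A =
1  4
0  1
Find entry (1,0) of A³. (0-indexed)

0

A = I + N where N = [[0, 4], [0, 0]] is strictly upper-triangular, so N² = 0.
(I + N)³ = I + 3·N = [[1, 12], [0, 1]].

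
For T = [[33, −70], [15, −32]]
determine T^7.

[[16077, −32410], [6945, −14018]]

tr T = 1 and det T = −6, so the characteristic polynomial is λ² − (1)λ + (−6) with roots 3 and −2.
Eigenvectors give P = [[7, 2], [3, 1]] with P⁻¹ = [[1, −2], [−3, 7]], and T = P·diag(3, −2)·P⁻¹.
Then T^7 = P·diag(2187, −128)·P⁻¹ = [[15309, −256], [6561, −128]] · [[1, −2], [−3, 7]] = [[16077, −32410], [6945, −14018]].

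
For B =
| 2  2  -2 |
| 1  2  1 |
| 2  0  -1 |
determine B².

[[2, 8, 0], [6, 6, -1], [2, 4, -3]]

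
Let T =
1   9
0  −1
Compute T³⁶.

T² = I (check: tr T = 0 and det T = −1), so T³⁶ = I since 36 is even.

[[1, 0], [0, 1]]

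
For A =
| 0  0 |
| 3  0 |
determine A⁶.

[[0, 0], [0, 0]]

A is strictly triangular, hence nilpotent: A² = 0, so A⁶ = 0.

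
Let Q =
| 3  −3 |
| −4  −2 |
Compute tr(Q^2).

37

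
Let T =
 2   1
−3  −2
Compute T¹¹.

T² = I (check: tr T = 0 and det T = −1), so T¹¹ = T since 11 is odd.

[[2, 1], [−3, −2]]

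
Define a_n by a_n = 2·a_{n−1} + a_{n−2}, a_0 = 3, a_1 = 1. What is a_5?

With companion matrix B = [[2, 1], [1, 0]], [a_n, a_{n−1}]ᵀ = B·[a_{n−1}, a_{n−2}]ᵀ, so [a_5, a_4]ᵀ = B⁴·[a_1, a_0]ᵀ.
B⁴ = [[29, 12], [12, 5]], giving [a_5, a_4]ᵀ = [[65], [27]].

65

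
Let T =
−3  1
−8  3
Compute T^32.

[[1, 0], [0, 1]]

T² = I (check: tr T = 0 and det T = −1), so T^32 = I since 32 is even.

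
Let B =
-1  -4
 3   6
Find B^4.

[[-179, -260], [195, 276]]

tr B = 5 and det B = 6, so the characteristic polynomial is λ² − (5)λ + (6) with roots 3 and 2.
Eigenvectors give P = [[-1, 4], [1, -3]] with P⁻¹ = [[3, 4], [1, 1]], and B = P·diag(3, 2)·P⁻¹.
Then B^4 = P·diag(81, 16)·P⁻¹ = [[-81, 64], [81, -48]] · [[3, 4], [1, 1]] = [[-179, -260], [195, 276]].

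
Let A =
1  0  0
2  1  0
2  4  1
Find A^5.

[[1, 0, 0], [10, 1, 0], [90, 20, 1]]

A = I + N where N = [[0, 0, 0], [2, 0, 0], [2, 4, 0]] is strictly lower-triangular, so N^3 = 0.
(I + N)^5 = I + 5·N + 10·N^2 = [[1, 0, 0], [10, 1, 0], [90, 20, 1]].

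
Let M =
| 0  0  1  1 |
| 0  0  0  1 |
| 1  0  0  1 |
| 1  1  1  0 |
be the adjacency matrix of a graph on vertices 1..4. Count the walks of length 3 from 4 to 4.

The number of length-3 walks from vertex 4 to vertex 4 is entry (4,4) of M³, where M is the adjacency matrix.
M² = [[2, 1, 1, 1], [1, 1, 1, 0], [1, 1, 2, 1], [1, 0, 1, 3]]
M³ = [[2, 1, 3, 4], [1, 0, 1, 3], [3, 1, 2, 4], [4, 3, 4, 2]]

2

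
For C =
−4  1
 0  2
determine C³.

[[−64, 12], [0, 8]]

C² = [[16, −2], [0, 4]]
C³ = [[−64, 12], [0, 8]]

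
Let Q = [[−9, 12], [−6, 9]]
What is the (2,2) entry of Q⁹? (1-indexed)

tr Q = 0 and det Q = −9, so the characteristic polynomial is λ² − (0)λ + (−9) with roots −3 and 3.
Eigenvectors give P = [[−2, −1], [−1, −1]] with P⁻¹ = [[−1, 1], [1, −2]], and Q = P·diag(−3, 3)·P⁻¹.
Then Q⁹ = P·diag(−19683, 19683)·P⁻¹ = [[39366, −19683], [19683, −19683]] · [[−1, 1], [1, −2]] = [[−59049, 78732], [−39366, 59049]].

59049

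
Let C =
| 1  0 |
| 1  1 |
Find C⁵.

C = I + N where N = [[0, 0], [1, 0]] is strictly lower-triangular, so N² = 0.
(I + N)⁵ = I + 5·N = [[1, 0], [5, 1]].

[[1, 0], [5, 1]]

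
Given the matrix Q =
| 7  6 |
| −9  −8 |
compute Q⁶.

[[−125, −126], [189, 190]]

tr Q = −1 and det Q = −2, so the characteristic polynomial is λ² − (−1)λ + (−2) with roots −2 and 1.
Eigenvectors give P = [[2, −1], [−3, 1]] with P⁻¹ = [[−1, −1], [−3, −2]], and Q = P·diag(−2, 1)·P⁻¹.
Then Q⁶ = P·diag(64, 1)·P⁻¹ = [[128, −1], [−192, 1]] · [[−1, −1], [−3, −2]] = [[−125, −126], [189, 190]].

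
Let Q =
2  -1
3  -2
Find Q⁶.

Q² = I (check: tr Q = 0 and det Q = -1), so Q⁶ = I since 6 is even.

[[1, 0], [0, 1]]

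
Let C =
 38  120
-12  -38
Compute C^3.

tr C = 0 and det C = -4, so the characteristic polynomial is λ² − (0)λ + (-4) with roots 2 and -2.
Eigenvectors give P = [[10, -3], [-3, 1]] with P⁻¹ = [[1, 3], [3, 10]], and C = P·diag(2, -2)·P⁻¹.
Then C^3 = P·diag(8, -8)·P⁻¹ = [[80, 24], [-24, -8]] · [[1, 3], [3, 10]] = [[152, 480], [-48, -152]].

[[152, 480], [-48, -152]]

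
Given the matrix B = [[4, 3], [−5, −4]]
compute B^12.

[[1, 0], [0, 1]]

B² = I (check: tr B = 0 and det B = −1), so B^12 = I since 12 is even.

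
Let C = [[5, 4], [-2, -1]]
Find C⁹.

[[39365, 39364], [-19682, -19681]]

tr C = 4 and det C = 3, so the characteristic polynomial is λ² − (4)λ + (3) with roots 3 and 1.
Eigenvectors give P = [[-2, -1], [1, 1]] with P⁻¹ = [[-1, -1], [1, 2]], and C = P·diag(3, 1)·P⁻¹.
Then C⁹ = P·diag(19683, 1)·P⁻¹ = [[-39366, -1], [19683, 1]] · [[-1, -1], [1, 2]] = [[39365, 39364], [-19682, -19681]].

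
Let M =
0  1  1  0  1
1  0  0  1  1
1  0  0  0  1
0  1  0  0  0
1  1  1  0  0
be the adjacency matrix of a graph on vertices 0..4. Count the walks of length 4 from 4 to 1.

10

The number of length-4 walks from vertex 4 to vertex 1 is entry (4,1) of M⁴, where M is the adjacency matrix.
M² = [[3, 1, 1, 1, 2], [1, 3, 2, 0, 1], [1, 2, 2, 0, 1], [1, 0, 0, 1, 1], [2, 1, 1, 1, 3]]
M³ = [[4, 6, 5, 1, 5], [6, 2, 2, 3, 6], [5, 2, 2, 2, 5], [1, 3, 2, 0, 1], [5, 6, 5, 1, 4]]
M⁴ = [[16, 10, 9, 6, 15], [10, 15, 12, 2, 10], [9, 12, 10, 2, 9], [6, 2, 2, 3, 6], [15, 10, 9, 6, 16]]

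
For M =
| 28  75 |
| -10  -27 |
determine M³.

tr M = 1 and det M = -6, so the characteristic polynomial is λ² − (1)λ + (-6) with roots 3 and -2.
Eigenvectors give P = [[-3, -5], [1, 2]] with P⁻¹ = [[-2, -5], [1, 3]], and M = P·diag(3, -2)·P⁻¹.
Then M³ = P·diag(27, -8)·P⁻¹ = [[-81, 40], [27, -16]] · [[-2, -5], [1, 3]] = [[202, 525], [-70, -183]].

[[202, 525], [-70, -183]]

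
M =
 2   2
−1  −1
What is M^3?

M² = M (a projection; rank 1, trace 1), so M^3 = M.

[[2, 2], [−1, −1]]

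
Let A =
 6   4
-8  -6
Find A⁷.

[[384, 256], [-512, -384]]

tr A = 0 and det A = -4, so the characteristic polynomial is λ² − (0)λ + (-4) with roots 2 and -2.
Eigenvectors give P = [[1, -1], [-1, 2]] with P⁻¹ = [[2, 1], [1, 1]], and A = P·diag(2, -2)·P⁻¹.
Then A⁷ = P·diag(128, -128)·P⁻¹ = [[128, 128], [-128, -256]] · [[2, 1], [1, 1]] = [[384, 256], [-512, -384]].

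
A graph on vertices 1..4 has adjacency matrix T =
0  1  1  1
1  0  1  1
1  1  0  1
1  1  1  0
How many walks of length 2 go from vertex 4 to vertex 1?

2

The number of length-2 walks from vertex 4 to vertex 1 is entry (4,1) of T², where T is the adjacency matrix.
T² = [[3, 2, 2, 2], [2, 3, 2, 2], [2, 2, 3, 2], [2, 2, 2, 3]]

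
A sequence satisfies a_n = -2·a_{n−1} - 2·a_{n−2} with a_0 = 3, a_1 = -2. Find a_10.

With companion matrix B = [[-2, -2], [1, 0]], [a_n, a_{n−1}]ᵀ = B·[a_{n−1}, a_{n−2}]ᵀ, so [a_10, a_9]ᵀ = B^9·[a_1, a_0]ᵀ.
B^9 = [[-32, -32], [16, 0]], giving [a_10, a_9]ᵀ = [[-32], [-32]].

-32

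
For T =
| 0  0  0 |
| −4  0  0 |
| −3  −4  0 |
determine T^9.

T is strictly triangular, hence nilpotent: T^3 = 0, so T^9 = 0.

[[0, 0, 0], [0, 0, 0], [0, 0, 0]]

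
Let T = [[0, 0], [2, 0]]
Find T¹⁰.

[[0, 0], [0, 0]]

T is strictly triangular, hence nilpotent: T² = 0, so T¹⁰ = 0.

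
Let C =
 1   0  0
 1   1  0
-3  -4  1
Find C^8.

[[1, 0, 0], [8, 1, 0], [-136, -32, 1]]

C = I + N where N = [[0, 0, 0], [1, 0, 0], [-3, -4, 0]] is strictly lower-triangular, so N^3 = 0.
(I + N)^8 = I + 8·N + 28·N^2 = [[1, 0, 0], [8, 1, 0], [-136, -32, 1]].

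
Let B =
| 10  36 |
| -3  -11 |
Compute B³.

tr B = -1 and det B = -2, so the characteristic polynomial is λ² − (-1)λ + (-2) with roots 1 and -2.
Eigenvectors give P = [[4, -3], [-1, 1]] with P⁻¹ = [[1, 3], [1, 4]], and B = P·diag(1, -2)·P⁻¹.
Then B³ = P·diag(1, -8)·P⁻¹ = [[4, 24], [-1, -8]] · [[1, 3], [1, 4]] = [[28, 108], [-9, -35]].

[[28, 108], [-9, -35]]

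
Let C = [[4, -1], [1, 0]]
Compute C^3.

C^2 = [[15, -4], [4, -1]]
C^3 = [[56, -15], [15, -4]]

[[56, -15], [15, -4]]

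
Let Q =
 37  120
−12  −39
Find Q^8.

tr Q = −2 and det Q = −3, so the characteristic polynomial is λ² − (−2)λ + (−3) with roots 1 and −3.
Eigenvectors give P = [[10, −3], [−3, 1]] with P⁻¹ = [[1, 3], [3, 10]], and Q = P·diag(1, −3)·P⁻¹.
Then Q^8 = P·diag(1, 6561)·P⁻¹ = [[10, −19683], [−3, 6561]] · [[1, 3], [3, 10]] = [[−59039, −196800], [19680, 65601]].

[[−59039, −196800], [19680, 65601]]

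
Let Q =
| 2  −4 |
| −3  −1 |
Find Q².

[[16, −4], [−3, 13]]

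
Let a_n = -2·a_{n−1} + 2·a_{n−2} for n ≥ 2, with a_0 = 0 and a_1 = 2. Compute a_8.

With companion matrix A = [[-2, 2], [1, 0]], [a_n, a_{n−1}]ᵀ = A·[a_{n−1}, a_{n−2}]ᵀ, so [a_8, a_7]ᵀ = A^7·[a_1, a_0]ᵀ.
A^7 = [[-896, 656], [328, -240]], giving [a_8, a_7]ᵀ = [[-1792], [656]].

-1792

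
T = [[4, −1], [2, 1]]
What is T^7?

tr T = 5 and det T = 6, so the characteristic polynomial is λ² − (5)λ + (6) with roots 3 and 2.
Eigenvectors give P = [[1, −1], [1, −2]] with P⁻¹ = [[2, −1], [1, −1]], and T = P·diag(3, 2)·P⁻¹.
Then T^7 = P·diag(2187, 128)·P⁻¹ = [[2187, −128], [2187, −256]] · [[2, −1], [1, −1]] = [[4246, −2059], [4118, −1931]].

[[4246, −2059], [4118, −1931]]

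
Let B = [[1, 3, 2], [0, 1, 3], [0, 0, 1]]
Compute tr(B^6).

B = I + N where N = [[0, 3, 2], [0, 0, 3], [0, 0, 0]] is strictly upper-triangular, so N^3 = 0.
(I + N)^6 = I + 6·N + 15·N^2 = [[1, 18, 147], [0, 1, 18], [0, 0, 1]].

3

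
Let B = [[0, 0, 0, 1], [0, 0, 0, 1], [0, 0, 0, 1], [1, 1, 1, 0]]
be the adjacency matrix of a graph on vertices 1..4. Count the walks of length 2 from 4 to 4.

The number of length-2 walks from vertex 4 to vertex 4 is entry (4,4) of B², where B is the adjacency matrix.
B² = [[1, 1, 1, 0], [1, 1, 1, 0], [1, 1, 1, 0], [0, 0, 0, 3]]

3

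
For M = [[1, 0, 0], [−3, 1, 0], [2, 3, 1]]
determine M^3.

[[1, 0, 0], [−9, 1, 0], [−21, 9, 1]]

M = I + N where N = [[0, 0, 0], [−3, 0, 0], [2, 3, 0]] is strictly lower-triangular, so N^3 = 0.
(I + N)^3 = I + 3·N + 3·N^2 = [[1, 0, 0], [−9, 1, 0], [−21, 9, 1]].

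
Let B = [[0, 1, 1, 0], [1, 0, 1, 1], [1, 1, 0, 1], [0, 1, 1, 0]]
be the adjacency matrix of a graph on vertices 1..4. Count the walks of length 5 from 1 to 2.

The number of length-5 walks from vertex 1 to vertex 2 is entry (1,2) of B⁵, where B is the adjacency matrix.
B² = [[2, 1, 1, 2], [1, 3, 2, 1], [1, 2, 3, 1], [2, 1, 1, 2]]
B³ = [[2, 5, 5, 2], [5, 4, 5, 5], [5, 5, 4, 5], [2, 5, 5, 2]]
B⁴ = [[10, 9, 9, 10], [9, 15, 14, 9], [9, 14, 15, 9], [10, 9, 9, 10]]
B⁵ = [[18, 29, 29, 18], [29, 32, 33, 29], [29, 33, 32, 29], [18, 29, 29, 18]]

29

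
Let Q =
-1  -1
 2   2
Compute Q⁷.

[[-1, -1], [2, 2]]

Q² = Q (a projection; rank 1, trace 1), so Q⁷ = Q.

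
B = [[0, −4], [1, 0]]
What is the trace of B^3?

0

B^2 = [[−4, 0], [0, −4]]
B^3 = [[0, 16], [−4, 0]]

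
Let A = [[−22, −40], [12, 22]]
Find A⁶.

tr A = 0 and det A = −4, so the characteristic polynomial is λ² − (0)λ + (−4) with roots 2 and −2.
Eigenvectors give P = [[−5, −2], [3, 1]] with P⁻¹ = [[1, 2], [−3, −5]], and A = P·diag(2, −2)·P⁻¹.
Then A⁶ = P·diag(64, 64)·P⁻¹ = [[−320, −128], [192, 64]] · [[1, 2], [−3, −5]] = [[64, 0], [0, 64]].

[[64, 0], [0, 64]]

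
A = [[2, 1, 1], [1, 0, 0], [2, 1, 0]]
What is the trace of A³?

29

A² = [[7, 3, 2], [2, 1, 1], [5, 2, 2]]
A³ = [[21, 9, 7], [7, 3, 2], [16, 7, 5]]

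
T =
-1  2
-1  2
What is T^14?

[[-1, 2], [-1, 2]]

T² = T (a projection; rank 1, trace 1), so T^14 = T.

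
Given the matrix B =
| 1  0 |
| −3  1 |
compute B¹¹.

[[1, 0], [−33, 1]]

B = I + N where N = [[0, 0], [−3, 0]] is strictly lower-triangular, so N² = 0.
(I + N)¹¹ = I + 11·N = [[1, 0], [−33, 1]].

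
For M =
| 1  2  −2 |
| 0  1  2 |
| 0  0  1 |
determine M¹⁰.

[[1, 20, 160], [0, 1, 20], [0, 0, 1]]

M = I + N where N = [[0, 2, −2], [0, 0, 2], [0, 0, 0]] is strictly upper-triangular, so N³ = 0.
(I + N)¹⁰ = I + 10·N + 45·N² = [[1, 20, 160], [0, 1, 20], [0, 0, 1]].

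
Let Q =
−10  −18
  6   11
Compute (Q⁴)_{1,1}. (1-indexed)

tr Q = 1 and det Q = −2, so the characteristic polynomial is λ² − (1)λ + (−2) with roots −1 and 2.
Eigenvectors give P = [[−2, 3], [1, −2]] with P⁻¹ = [[−2, −3], [−1, −2]], and Q = P·diag(−1, 2)·P⁻¹.
Then Q⁴ = P·diag(1, 16)·P⁻¹ = [[−2, 48], [1, −32]] · [[−2, −3], [−1, −2]] = [[−44, −90], [30, 61]].

−44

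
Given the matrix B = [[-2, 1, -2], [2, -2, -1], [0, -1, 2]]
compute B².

[[6, -2, -1], [-8, 7, -4], [-2, 0, 5]]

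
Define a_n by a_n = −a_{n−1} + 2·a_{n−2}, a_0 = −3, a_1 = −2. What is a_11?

With companion matrix T = [[−1, 2], [1, 0]], [a_n, a_{n−1}]ᵀ = T·[a_{n−1}, a_{n−2}]ᵀ, so [a_11, a_10]ᵀ = T¹⁰·[a_1, a_0]ᵀ.
T¹⁰ = [[683, −682], [−341, 342]], giving [a_11, a_10]ᵀ = [[680], [−344]].

680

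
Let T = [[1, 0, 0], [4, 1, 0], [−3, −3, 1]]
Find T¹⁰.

[[1, 0, 0], [40, 1, 0], [−570, −30, 1]]

T = I + N where N = [[0, 0, 0], [4, 0, 0], [−3, −3, 0]] is strictly lower-triangular, so N³ = 0.
(I + N)¹⁰ = I + 10·N + 45·N² = [[1, 0, 0], [40, 1, 0], [−570, −30, 1]].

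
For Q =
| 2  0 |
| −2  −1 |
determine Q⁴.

[[16, 0], [−10, 1]]

Q² = [[4, 0], [−2, 1]]
Q³ = [[8, 0], [−6, −1]]
Q⁴ = [[16, 0], [−10, 1]]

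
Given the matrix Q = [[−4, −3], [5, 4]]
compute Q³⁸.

[[1, 0], [0, 1]]

Q² = I (check: tr Q = 0 and det Q = −1), so Q³⁸ = I since 38 is even.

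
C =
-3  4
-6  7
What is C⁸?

[[-13119, 13120], [-19680, 19681]]

tr C = 4 and det C = 3, so the characteristic polynomial is λ² − (4)λ + (3) with roots 1 and 3.
Eigenvectors give P = [[-1, -2], [-1, -3]] with P⁻¹ = [[-3, 2], [1, -1]], and C = P·diag(1, 3)·P⁻¹.
Then C⁸ = P·diag(1, 6561)·P⁻¹ = [[-1, -13122], [-1, -19683]] · [[-3, 2], [1, -1]] = [[-13119, 13120], [-19680, 19681]].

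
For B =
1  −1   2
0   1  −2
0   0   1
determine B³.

B = I + N where N = [[0, −1, 2], [0, 0, −2], [0, 0, 0]] is strictly upper-triangular, so N³ = 0.
(I + N)³ = I + 3·N + 3·N² = [[1, −3, 12], [0, 1, −6], [0, 0, 1]].

[[1, −3, 12], [0, 1, −6], [0, 0, 1]]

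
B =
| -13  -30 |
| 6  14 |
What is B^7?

tr B = 1 and det B = -2, so the characteristic polynomial is λ² − (1)λ + (-2) with roots -1 and 2.
Eigenvectors give P = [[5, -2], [-2, 1]] with P⁻¹ = [[1, 2], [2, 5]], and B = P·diag(-1, 2)·P⁻¹.
Then B^7 = P·diag(-1, 128)·P⁻¹ = [[-5, -256], [2, 128]] · [[1, 2], [2, 5]] = [[-517, -1290], [258, 644]].

[[-517, -1290], [258, 644]]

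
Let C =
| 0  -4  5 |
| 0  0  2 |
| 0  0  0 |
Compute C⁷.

[[0, 0, 0], [0, 0, 0], [0, 0, 0]]

C is strictly triangular, hence nilpotent: C³ = 0, so C⁷ = 0.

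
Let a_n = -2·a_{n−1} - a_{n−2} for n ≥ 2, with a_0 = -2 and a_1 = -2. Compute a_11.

With companion matrix A = [[-2, -1], [1, 0]], [a_n, a_{n−1}]ᵀ = A·[a_{n−1}, a_{n−2}]ᵀ, so [a_11, a_10]ᵀ = A¹⁰·[a_1, a_0]ᵀ.
A¹⁰ = [[11, 10], [-10, -9]], giving [a_11, a_10]ᵀ = [[-42], [38]].

-42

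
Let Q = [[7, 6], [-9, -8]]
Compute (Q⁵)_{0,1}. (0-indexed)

tr Q = -1 and det Q = -2, so the characteristic polynomial is λ² − (-1)λ + (-2) with roots -2 and 1.
Eigenvectors give P = [[2, -1], [-3, 1]] with P⁻¹ = [[-1, -1], [-3, -2]], and Q = P·diag(-2, 1)·P⁻¹.
Then Q⁵ = P·diag(-32, 1)·P⁻¹ = [[-64, -1], [96, 1]] · [[-1, -1], [-3, -2]] = [[67, 66], [-99, -98]].

66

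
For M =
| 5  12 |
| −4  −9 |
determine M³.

tr M = −4 and det M = 3, so the characteristic polynomial is λ² − (−4)λ + (3) with roots −1 and −3.
Eigenvectors give P = [[−2, −3], [1, 2]] with P⁻¹ = [[−2, −3], [1, 2]], and M = P·diag(−1, −3)·P⁻¹.
Then M³ = P·diag(−1, −27)·P⁻¹ = [[2, 81], [−1, −54]] · [[−2, −3], [1, 2]] = [[77, 156], [−52, −105]].

[[77, 156], [−52, −105]]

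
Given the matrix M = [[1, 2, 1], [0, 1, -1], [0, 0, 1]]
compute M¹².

[[1, 24, -120], [0, 1, -12], [0, 0, 1]]

M = I + N where N = [[0, 2, 1], [0, 0, -1], [0, 0, 0]] is strictly upper-triangular, so N³ = 0.
(I + N)¹² = I + 12·N + 66·N² = [[1, 24, -120], [0, 1, -12], [0, 0, 1]].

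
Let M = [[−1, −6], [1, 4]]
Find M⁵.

tr M = 3 and det M = 2, so the characteristic polynomial is λ² − (3)λ + (2) with roots 1 and 2.
Eigenvectors give P = [[−3, −2], [1, 1]] with P⁻¹ = [[−1, −2], [1, 3]], and M = P·diag(1, 2)·P⁻¹.
Then M⁵ = P·diag(1, 32)·P⁻¹ = [[−3, −64], [1, 32]] · [[−1, −2], [1, 3]] = [[−61, −186], [31, 94]].

[[−61, −186], [31, 94]]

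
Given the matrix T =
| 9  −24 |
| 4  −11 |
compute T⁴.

[[−159, 480], [−80, 241]]

tr T = −2 and det T = −3, so the characteristic polynomial is λ² − (−2)λ + (−3) with roots −3 and 1.
Eigenvectors give P = [[2, 3], [1, 1]] with P⁻¹ = [[−1, 3], [1, −2]], and T = P·diag(−3, 1)·P⁻¹.
Then T⁴ = P·diag(81, 1)·P⁻¹ = [[162, 3], [81, 1]] · [[−1, 3], [1, −2]] = [[−159, 480], [−80, 241]].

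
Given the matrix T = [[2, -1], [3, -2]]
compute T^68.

T² = I (check: tr T = 0 and det T = -1), so T^68 = I since 68 is even.

[[1, 0], [0, 1]]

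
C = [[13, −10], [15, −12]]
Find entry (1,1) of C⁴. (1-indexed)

211

tr C = 1 and det C = −6, so the characteristic polynomial is λ² − (1)λ + (−6) with roots −2 and 3.
Eigenvectors give P = [[−2, 1], [−3, 1]] with P⁻¹ = [[1, −1], [3, −2]], and C = P·diag(−2, 3)·P⁻¹.
Then C⁴ = P·diag(16, 81)·P⁻¹ = [[−32, 81], [−48, 81]] · [[1, −1], [3, −2]] = [[211, −130], [195, −114]].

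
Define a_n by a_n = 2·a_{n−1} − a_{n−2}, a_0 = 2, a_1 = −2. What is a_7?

With companion matrix B = [[2, −1], [1, 0]], [a_n, a_{n−1}]ᵀ = B·[a_{n−1}, a_{n−2}]ᵀ, so [a_7, a_6]ᵀ = B⁶·[a_1, a_0]ᵀ.
B⁶ = [[7, −6], [6, −5]], giving [a_7, a_6]ᵀ = [[−26], [−22]].

−26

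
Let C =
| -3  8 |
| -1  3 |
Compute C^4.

[[1, 0], [0, 1]]

C² = I (check: tr C = 0 and det C = -1), so C^4 = I since 4 is even.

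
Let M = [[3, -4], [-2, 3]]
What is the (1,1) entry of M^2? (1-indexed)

17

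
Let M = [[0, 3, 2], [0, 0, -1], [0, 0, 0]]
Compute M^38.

[[0, 0, 0], [0, 0, 0], [0, 0, 0]]

M is strictly triangular, hence nilpotent: M^3 = 0, so M^38 = 0.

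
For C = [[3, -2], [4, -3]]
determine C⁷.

[[3, -2], [4, -3]]

C² = I (check: tr C = 0 and det C = -1), so C⁷ = C since 7 is odd.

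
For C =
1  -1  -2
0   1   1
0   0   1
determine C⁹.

[[1, -9, -54], [0, 1, 9], [0, 0, 1]]

C = I + N where N = [[0, -1, -2], [0, 0, 1], [0, 0, 0]] is strictly upper-triangular, so N³ = 0.
(I + N)⁹ = I + 9·N + 36·N² = [[1, -9, -54], [0, 1, 9], [0, 0, 1]].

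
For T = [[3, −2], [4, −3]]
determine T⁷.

[[3, −2], [4, −3]]

T² = I (check: tr T = 0 and det T = −1), so T⁷ = T since 7 is odd.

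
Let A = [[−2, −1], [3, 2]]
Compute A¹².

[[1, 0], [0, 1]]

A² = I (check: tr A = 0 and det A = −1), so A¹² = I since 12 is even.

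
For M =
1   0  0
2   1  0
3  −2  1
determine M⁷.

M = I + N where N = [[0, 0, 0], [2, 0, 0], [3, −2, 0]] is strictly lower-triangular, so N³ = 0.
(I + N)⁷ = I + 7·N + 21·N² = [[1, 0, 0], [14, 1, 0], [−63, −14, 1]].

[[1, 0, 0], [14, 1, 0], [−63, −14, 1]]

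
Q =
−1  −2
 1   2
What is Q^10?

[[−1, −2], [1, 2]]

Q² = Q (a projection; rank 1, trace 1), so Q^10 = Q.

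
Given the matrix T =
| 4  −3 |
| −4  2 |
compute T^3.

T^2 = [[28, −18], [−24, 16]]
T^3 = [[184, −120], [−160, 104]]

[[184, −120], [−160, 104]]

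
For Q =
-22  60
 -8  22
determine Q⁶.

[[64, 0], [0, 64]]

tr Q = 0 and det Q = -4, so the characteristic polynomial is λ² − (0)λ + (-4) with roots 2 and -2.
Eigenvectors give P = [[5, -3], [2, -1]] with P⁻¹ = [[-1, 3], [-2, 5]], and Q = P·diag(2, -2)·P⁻¹.
Then Q⁶ = P·diag(64, 64)·P⁻¹ = [[320, -192], [128, -64]] · [[-1, 3], [-2, 5]] = [[64, 0], [0, 64]].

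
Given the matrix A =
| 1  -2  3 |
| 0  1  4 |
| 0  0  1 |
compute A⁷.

A = I + N where N = [[0, -2, 3], [0, 0, 4], [0, 0, 0]] is strictly upper-triangular, so N³ = 0.
(I + N)⁷ = I + 7·N + 21·N² = [[1, -14, -147], [0, 1, 28], [0, 0, 1]].

[[1, -14, -147], [0, 1, 28], [0, 0, 1]]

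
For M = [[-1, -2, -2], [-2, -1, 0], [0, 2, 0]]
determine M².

[[5, 0, 2], [4, 5, 4], [-4, -2, 0]]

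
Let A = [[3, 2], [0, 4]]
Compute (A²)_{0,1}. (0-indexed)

14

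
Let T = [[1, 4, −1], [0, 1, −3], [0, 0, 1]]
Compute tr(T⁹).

3

T = I + N where N = [[0, 4, −1], [0, 0, −3], [0, 0, 0]] is strictly upper-triangular, so N³ = 0.
(I + N)⁹ = I + 9·N + 36·N² = [[1, 36, −441], [0, 1, −27], [0, 0, 1]].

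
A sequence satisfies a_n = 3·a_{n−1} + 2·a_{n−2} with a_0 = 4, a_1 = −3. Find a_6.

With companion matrix T = [[3, 2], [1, 0]], [a_n, a_{n−1}]ᵀ = T·[a_{n−1}, a_{n−2}]ᵀ, so [a_6, a_5]ᵀ = T^5·[a_1, a_0]ᵀ.
T^5 = [[495, 278], [139, 78]], giving [a_6, a_5]ᵀ = [[−373], [−105]].

−373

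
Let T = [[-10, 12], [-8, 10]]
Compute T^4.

[[16, 0], [0, 16]]

tr T = 0 and det T = -4, so the characteristic polynomial is λ² − (0)λ + (-4) with roots 2 and -2.
Eigenvectors give P = [[1, 3], [1, 2]] with P⁻¹ = [[-2, 3], [1, -1]], and T = P·diag(2, -2)·P⁻¹.
Then T^4 = P·diag(16, 16)·P⁻¹ = [[16, 48], [16, 32]] · [[-2, 3], [1, -1]] = [[16, 0], [0, 16]].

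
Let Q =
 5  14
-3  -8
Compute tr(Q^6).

65

tr Q = -3 and det Q = 2, so the characteristic polynomial is λ² − (-3)λ + (2) with roots -1 and -2.
Eigenvectors give P = [[-7, -2], [3, 1]] with P⁻¹ = [[-1, -2], [3, 7]], and Q = P·diag(-1, -2)·P⁻¹.
Then Q^6 = P·diag(1, 64)·P⁻¹ = [[-7, -128], [3, 64]] · [[-1, -2], [3, 7]] = [[-377, -882], [189, 442]].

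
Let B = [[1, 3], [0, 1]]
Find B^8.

[[1, 24], [0, 1]]

B = I + N where N = [[0, 3], [0, 0]] is strictly upper-triangular, so N^2 = 0.
(I + N)^8 = I + 8·N = [[1, 24], [0, 1]].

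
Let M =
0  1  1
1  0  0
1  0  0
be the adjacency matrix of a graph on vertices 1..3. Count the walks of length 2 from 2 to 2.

The number of length-2 walks from vertex 2 to vertex 2 is entry (2,2) of M^2, where M is the adjacency matrix.
M^2 = [[2, 0, 0], [0, 1, 1], [0, 1, 1]]

1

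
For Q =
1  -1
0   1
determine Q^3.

Q = I + N where N = [[0, -1], [0, 0]] is strictly upper-triangular, so N^2 = 0.
(I + N)^3 = I + 3·N = [[1, -3], [0, 1]].

[[1, -3], [0, 1]]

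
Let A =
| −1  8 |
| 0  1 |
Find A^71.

A² = I (check: tr A = 0 and det A = −1), so A^71 = A since 71 is odd.

[[−1, 8], [0, 1]]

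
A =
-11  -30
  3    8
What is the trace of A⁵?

tr A = -3 and det A = 2, so the characteristic polynomial is λ² − (-3)λ + (2) with roots -2 and -1.
Eigenvectors give P = [[-10, 3], [3, -1]] with P⁻¹ = [[-1, -3], [-3, -10]], and A = P·diag(-2, -1)·P⁻¹.
Then A⁵ = P·diag(-32, -1)·P⁻¹ = [[320, -3], [-96, 1]] · [[-1, -3], [-3, -10]] = [[-311, -930], [93, 278]].

-33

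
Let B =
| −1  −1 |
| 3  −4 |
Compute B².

[[−2, 5], [−15, 13]]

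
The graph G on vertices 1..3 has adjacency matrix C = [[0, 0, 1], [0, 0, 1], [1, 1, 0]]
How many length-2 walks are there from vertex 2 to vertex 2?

The number of length-2 walks from vertex 2 to vertex 2 is entry (2,2) of C², where C is the adjacency matrix.
C² = [[1, 1, 0], [1, 1, 0], [0, 0, 2]]

1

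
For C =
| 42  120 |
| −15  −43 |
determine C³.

tr C = −1 and det C = −6, so the characteristic polynomial is λ² − (−1)λ + (−6) with roots −3 and 2.
Eigenvectors give P = [[8, 3], [−3, −1]] with P⁻¹ = [[−1, −3], [3, 8]], and C = P·diag(−3, 2)·P⁻¹.
Then C³ = P·diag(−27, 8)·P⁻¹ = [[−216, 24], [81, −8]] · [[−1, −3], [3, 8]] = [[288, 840], [−105, −307]].

[[288, 840], [−105, −307]]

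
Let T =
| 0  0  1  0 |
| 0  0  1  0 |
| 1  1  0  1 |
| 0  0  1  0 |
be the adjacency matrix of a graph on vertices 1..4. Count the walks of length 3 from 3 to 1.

3

The number of length-3 walks from vertex 3 to vertex 1 is entry (3,1) of T^3, where T is the adjacency matrix.
T^2 = [[1, 1, 0, 1], [1, 1, 0, 1], [0, 0, 3, 0], [1, 1, 0, 1]]
T^3 = [[0, 0, 3, 0], [0, 0, 3, 0], [3, 3, 0, 3], [0, 0, 3, 0]]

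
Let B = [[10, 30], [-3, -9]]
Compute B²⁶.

B² = B (a projection; rank 1, trace 1), so B²⁶ = B.

[[10, 30], [-3, -9]]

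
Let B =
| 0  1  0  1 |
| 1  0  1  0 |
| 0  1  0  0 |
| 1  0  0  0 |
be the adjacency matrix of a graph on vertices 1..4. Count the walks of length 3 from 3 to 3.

0

The number of length-3 walks from vertex 3 to vertex 3 is entry (3,3) of B³, where B is the adjacency matrix.
B² = [[2, 0, 1, 0], [0, 2, 0, 1], [1, 0, 1, 0], [0, 1, 0, 1]]
B³ = [[0, 3, 0, 2], [3, 0, 2, 0], [0, 2, 0, 1], [2, 0, 1, 0]]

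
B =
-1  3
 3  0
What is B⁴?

B² = [[10, -3], [-3, 9]]
B³ = [[-19, 30], [30, -9]]
B⁴ = [[109, -57], [-57, 90]]

[[109, -57], [-57, 90]]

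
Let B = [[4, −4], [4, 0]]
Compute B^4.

B^2 = [[0, −16], [16, −16]]
B^3 = [[−64, 0], [0, −64]]
B^4 = [[−256, 256], [−256, 0]]

[[−256, 256], [−256, 0]]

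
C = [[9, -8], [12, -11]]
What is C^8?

tr C = -2 and det C = -3, so the characteristic polynomial is λ² − (-2)λ + (-3) with roots -3 and 1.
Eigenvectors give P = [[-2, 1], [-3, 1]] with P⁻¹ = [[1, -1], [3, -2]], and C = P·diag(-3, 1)·P⁻¹.
Then C^8 = P·diag(6561, 1)·P⁻¹ = [[-13122, 1], [-19683, 1]] · [[1, -1], [3, -2]] = [[-13119, 13120], [-19680, 19681]].

[[-13119, 13120], [-19680, 19681]]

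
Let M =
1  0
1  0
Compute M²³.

M² = M (a projection; rank 1, trace 1), so M²³ = M.

[[1, 0], [1, 0]]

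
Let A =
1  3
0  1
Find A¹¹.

[[1, 33], [0, 1]]

A = I + N where N = [[0, 3], [0, 0]] is strictly upper-triangular, so N² = 0.
(I + N)¹¹ = I + 11·N = [[1, 33], [0, 1]].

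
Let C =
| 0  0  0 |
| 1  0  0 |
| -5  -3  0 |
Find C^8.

[[0, 0, 0], [0, 0, 0], [0, 0, 0]]

C is strictly triangular, hence nilpotent: C^3 = 0, so C^8 = 0.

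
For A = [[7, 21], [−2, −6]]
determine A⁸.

[[7, 21], [−2, −6]]

A² = A (a projection; rank 1, trace 1), so A⁸ = A.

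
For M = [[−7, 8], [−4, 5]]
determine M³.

tr M = −2 and det M = −3, so the characteristic polynomial is λ² − (−2)λ + (−3) with roots −3 and 1.
Eigenvectors give P = [[2, 1], [1, 1]] with P⁻¹ = [[1, −1], [−1, 2]], and M = P·diag(−3, 1)·P⁻¹.
Then M³ = P·diag(−27, 1)·P⁻¹ = [[−54, 1], [−27, 1]] · [[1, −1], [−1, 2]] = [[−55, 56], [−28, 29]].

[[−55, 56], [−28, 29]]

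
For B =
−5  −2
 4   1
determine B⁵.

tr B = −4 and det B = 3, so the characteristic polynomial is λ² − (−4)λ + (3) with roots −1 and −3.
Eigenvectors give P = [[1, −1], [−2, 1]] with P⁻¹ = [[−1, −1], [−2, −1]], and B = P·diag(−1, −3)·P⁻¹.
Then B⁵ = P·diag(−1, −243)·P⁻¹ = [[−1, 243], [2, −243]] · [[−1, −1], [−2, −1]] = [[−485, −242], [484, 241]].

[[−485, −242], [484, 241]]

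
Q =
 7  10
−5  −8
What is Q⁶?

[[−601, −1330], [665, 1394]]

tr Q = −1 and det Q = −6, so the characteristic polynomial is λ² − (−1)λ + (−6) with roots −3 and 2.
Eigenvectors give P = [[−1, −2], [1, 1]] with P⁻¹ = [[1, 2], [−1, −1]], and Q = P·diag(−3, 2)·P⁻¹.
Then Q⁶ = P·diag(729, 64)·P⁻¹ = [[−729, −128], [729, 64]] · [[1, 2], [−1, −1]] = [[−601, −1330], [665, 1394]].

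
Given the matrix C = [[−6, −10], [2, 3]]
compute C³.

tr C = −3 and det C = 2, so the characteristic polynomial is λ² − (−3)λ + (2) with roots −2 and −1.
Eigenvectors give P = [[5, −2], [−2, 1]] with P⁻¹ = [[1, 2], [2, 5]], and C = P·diag(−2, −1)·P⁻¹.
Then C³ = P·diag(−8, −1)·P⁻¹ = [[−40, 2], [16, −1]] · [[1, 2], [2, 5]] = [[−36, −70], [14, 27]].

[[−36, −70], [14, 27]]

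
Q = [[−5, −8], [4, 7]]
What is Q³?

[[−29, −56], [28, 55]]

tr Q = 2 and det Q = −3, so the characteristic polynomial is λ² − (2)λ + (−3) with roots −1 and 3.
Eigenvectors give P = [[2, −1], [−1, 1]] with P⁻¹ = [[1, 1], [1, 2]], and Q = P·diag(−1, 3)·P⁻¹.
Then Q³ = P·diag(−1, 27)·P⁻¹ = [[−2, −27], [1, 27]] · [[1, 1], [1, 2]] = [[−29, −56], [28, 55]].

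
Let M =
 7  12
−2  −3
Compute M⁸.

tr M = 4 and det M = 3, so the characteristic polynomial is λ² − (4)λ + (3) with roots 1 and 3.
Eigenvectors give P = [[−2, 3], [1, −1]] with P⁻¹ = [[1, 3], [1, 2]], and M = P·diag(1, 3)·P⁻¹.
Then M⁸ = P·diag(1, 6561)·P⁻¹ = [[−2, 19683], [1, −6561]] · [[1, 3], [1, 2]] = [[19681, 39360], [−6560, −13119]].

[[19681, 39360], [−6560, −13119]]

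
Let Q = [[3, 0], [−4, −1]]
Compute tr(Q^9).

tr Q = 2 and det Q = −3, so the characteristic polynomial is λ² − (2)λ + (−3) with roots 3 and −1.
Eigenvectors give P = [[−1, 0], [1, 1]] with P⁻¹ = [[−1, 0], [1, 1]], and Q = P·diag(3, −1)·P⁻¹.
Then Q^9 = P·diag(19683, −1)·P⁻¹ = [[−19683, 0], [19683, −1]] · [[−1, 0], [1, 1]] = [[19683, 0], [−19684, −1]].

19682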